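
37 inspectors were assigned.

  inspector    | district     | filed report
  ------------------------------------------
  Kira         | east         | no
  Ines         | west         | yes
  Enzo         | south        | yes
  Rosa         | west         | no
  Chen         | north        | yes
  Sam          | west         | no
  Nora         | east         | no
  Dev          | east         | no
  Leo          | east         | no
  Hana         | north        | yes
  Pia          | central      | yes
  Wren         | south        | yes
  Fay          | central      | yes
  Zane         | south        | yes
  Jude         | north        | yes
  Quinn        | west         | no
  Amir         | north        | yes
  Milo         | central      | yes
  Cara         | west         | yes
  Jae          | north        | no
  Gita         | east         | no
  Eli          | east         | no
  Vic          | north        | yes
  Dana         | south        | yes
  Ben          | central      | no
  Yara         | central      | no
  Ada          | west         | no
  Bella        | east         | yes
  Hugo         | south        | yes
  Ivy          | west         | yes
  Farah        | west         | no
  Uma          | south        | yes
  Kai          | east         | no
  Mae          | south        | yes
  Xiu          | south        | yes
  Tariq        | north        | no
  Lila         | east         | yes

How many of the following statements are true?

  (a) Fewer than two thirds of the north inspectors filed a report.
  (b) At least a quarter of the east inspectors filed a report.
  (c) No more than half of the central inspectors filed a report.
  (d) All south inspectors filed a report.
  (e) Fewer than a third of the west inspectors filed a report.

(a) north: |A| = 7, |A ∩ B| = 5; needs |A ∩ B| / |A| < 2/3 — false.
(b) east: |A| = 9, |A ∩ B| = 2; needs |A ∩ B| / |A| ≥ 1/4 — false.
(c) central: |A| = 5, |A ∩ B| = 3; needs |A ∩ B| ≤ |A ∖ B| — false.
(d) south: |A| = 8, |A ∩ B| = 8; needs A ⊆ B, i.e. every element of A is in B (|A ∖ B| = 0) — true.
(e) west: |A| = 8, |A ∩ B| = 3; needs |A ∩ B| / |A| < 1/3 — false.

1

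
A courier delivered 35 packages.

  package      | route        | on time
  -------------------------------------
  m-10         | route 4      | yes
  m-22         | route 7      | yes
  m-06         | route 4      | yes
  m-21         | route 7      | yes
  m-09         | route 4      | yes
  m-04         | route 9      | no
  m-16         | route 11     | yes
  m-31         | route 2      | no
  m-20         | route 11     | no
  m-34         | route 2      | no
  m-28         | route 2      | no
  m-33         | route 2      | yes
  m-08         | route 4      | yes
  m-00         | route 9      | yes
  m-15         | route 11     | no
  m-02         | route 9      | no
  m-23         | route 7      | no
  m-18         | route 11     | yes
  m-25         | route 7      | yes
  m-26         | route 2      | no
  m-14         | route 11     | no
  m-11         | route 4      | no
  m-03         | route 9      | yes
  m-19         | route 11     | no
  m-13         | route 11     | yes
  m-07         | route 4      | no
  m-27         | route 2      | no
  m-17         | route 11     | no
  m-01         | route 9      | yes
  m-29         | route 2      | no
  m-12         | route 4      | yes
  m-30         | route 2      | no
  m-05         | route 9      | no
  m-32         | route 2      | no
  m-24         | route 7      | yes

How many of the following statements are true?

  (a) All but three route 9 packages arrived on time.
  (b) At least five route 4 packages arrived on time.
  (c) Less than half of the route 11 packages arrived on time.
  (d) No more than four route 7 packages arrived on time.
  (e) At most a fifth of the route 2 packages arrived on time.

(a) route 9: |A| = 6, |A ∩ B| = 3; needs |A ∖ B| = 3 — true.
(b) route 4: |A| = 7, |A ∩ B| = 5; needs |A ∩ B| ≥ 5 — true.
(c) route 11: |A| = 8, |A ∩ B| = 3; needs |A ∩ B| < |A ∖ B| — true.
(d) route 7: |A| = 5, |A ∩ B| = 4; needs |A ∩ B| ≤ 4 — true.
(e) route 2: |A| = 9, |A ∩ B| = 1; needs |A ∩ B| / |A| ≤ 1/5 — true.

5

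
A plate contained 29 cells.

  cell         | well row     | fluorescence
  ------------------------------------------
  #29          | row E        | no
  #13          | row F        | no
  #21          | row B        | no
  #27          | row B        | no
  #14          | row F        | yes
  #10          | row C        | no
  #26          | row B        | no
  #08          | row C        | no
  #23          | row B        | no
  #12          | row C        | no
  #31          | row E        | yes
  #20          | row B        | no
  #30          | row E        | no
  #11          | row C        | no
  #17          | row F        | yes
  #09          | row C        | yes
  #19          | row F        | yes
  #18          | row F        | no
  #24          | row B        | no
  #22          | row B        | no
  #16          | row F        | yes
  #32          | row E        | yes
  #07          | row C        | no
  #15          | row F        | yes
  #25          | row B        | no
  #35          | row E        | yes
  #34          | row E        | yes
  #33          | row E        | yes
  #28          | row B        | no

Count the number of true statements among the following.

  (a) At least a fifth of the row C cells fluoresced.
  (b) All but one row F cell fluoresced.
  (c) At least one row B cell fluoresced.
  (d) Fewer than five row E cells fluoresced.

0

(a) row C: |A| = 6, |A ∩ B| = 1; needs |A ∩ B| / |A| ≥ 1/5 — false.
(b) row F: |A| = 7, |A ∩ B| = 5; needs |A ∖ B| = 1 — false.
(c) row B: |A| = 9, |A ∩ B| = 0; needs A ∩ B ≠ ∅ (|A ∩ B| ≥ 1) — false.
(d) row E: |A| = 7, |A ∩ B| = 5; needs |A ∩ B| < 5 — false.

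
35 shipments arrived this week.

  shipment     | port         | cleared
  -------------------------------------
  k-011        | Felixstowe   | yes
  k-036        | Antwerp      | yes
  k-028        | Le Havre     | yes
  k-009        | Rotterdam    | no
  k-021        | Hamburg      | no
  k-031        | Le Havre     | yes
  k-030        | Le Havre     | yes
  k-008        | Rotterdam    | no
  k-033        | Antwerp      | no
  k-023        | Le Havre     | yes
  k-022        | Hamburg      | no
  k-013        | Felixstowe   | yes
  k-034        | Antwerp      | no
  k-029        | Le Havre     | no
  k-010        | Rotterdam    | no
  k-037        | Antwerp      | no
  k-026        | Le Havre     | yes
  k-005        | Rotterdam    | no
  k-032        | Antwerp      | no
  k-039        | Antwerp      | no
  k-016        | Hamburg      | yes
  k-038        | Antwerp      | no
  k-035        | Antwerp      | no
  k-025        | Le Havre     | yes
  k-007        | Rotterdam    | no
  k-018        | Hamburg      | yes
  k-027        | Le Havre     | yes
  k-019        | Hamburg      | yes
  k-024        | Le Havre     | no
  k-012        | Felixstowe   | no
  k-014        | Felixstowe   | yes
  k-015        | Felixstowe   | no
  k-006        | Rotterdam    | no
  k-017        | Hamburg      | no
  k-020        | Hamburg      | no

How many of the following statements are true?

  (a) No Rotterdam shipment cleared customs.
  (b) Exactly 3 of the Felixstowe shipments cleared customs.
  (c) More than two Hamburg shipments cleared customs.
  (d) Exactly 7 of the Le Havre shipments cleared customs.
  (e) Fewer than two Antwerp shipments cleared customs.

(a) Rotterdam: |A| = 6, |A ∩ B| = 0; needs A ∩ B = ∅ (|A ∩ B| = 0) — true.
(b) Felixstowe: |A| = 5, |A ∩ B| = 3; needs |A ∩ B| = 3 — true.
(c) Hamburg: |A| = 7, |A ∩ B| = 3; needs |A ∩ B| > 2 — true.
(d) Le Havre: |A| = 9, |A ∩ B| = 7; needs |A ∩ B| = 7 — true.
(e) Antwerp: |A| = 8, |A ∩ B| = 1; needs |A ∩ B| < 2 — true.

5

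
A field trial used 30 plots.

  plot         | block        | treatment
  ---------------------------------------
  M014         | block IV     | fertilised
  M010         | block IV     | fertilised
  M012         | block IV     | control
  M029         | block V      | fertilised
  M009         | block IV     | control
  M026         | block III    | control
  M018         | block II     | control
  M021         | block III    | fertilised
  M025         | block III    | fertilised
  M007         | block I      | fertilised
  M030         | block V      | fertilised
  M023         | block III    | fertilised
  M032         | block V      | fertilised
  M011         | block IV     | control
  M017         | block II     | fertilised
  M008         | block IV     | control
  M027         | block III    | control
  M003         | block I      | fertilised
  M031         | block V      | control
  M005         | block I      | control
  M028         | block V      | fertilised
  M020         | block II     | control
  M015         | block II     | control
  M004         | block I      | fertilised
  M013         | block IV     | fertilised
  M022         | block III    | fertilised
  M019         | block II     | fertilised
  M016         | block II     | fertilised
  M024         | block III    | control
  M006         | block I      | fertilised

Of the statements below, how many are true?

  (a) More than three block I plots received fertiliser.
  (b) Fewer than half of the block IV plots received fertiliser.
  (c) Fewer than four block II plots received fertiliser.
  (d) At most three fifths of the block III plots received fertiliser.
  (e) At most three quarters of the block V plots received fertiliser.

4

(a) block I: |A| = 5, |A ∩ B| = 4; needs |A ∩ B| > 3 — true.
(b) block IV: |A| = 7, |A ∩ B| = 3; needs |A ∩ B| < |A ∖ B| — true.
(c) block II: |A| = 6, |A ∩ B| = 3; needs |A ∩ B| < 4 — true.
(d) block III: |A| = 7, |A ∩ B| = 4; needs |A ∩ B| / |A| ≤ 3/5 — true.
(e) block V: |A| = 5, |A ∩ B| = 4; needs |A ∩ B| / |A| ≤ 3/4 — false.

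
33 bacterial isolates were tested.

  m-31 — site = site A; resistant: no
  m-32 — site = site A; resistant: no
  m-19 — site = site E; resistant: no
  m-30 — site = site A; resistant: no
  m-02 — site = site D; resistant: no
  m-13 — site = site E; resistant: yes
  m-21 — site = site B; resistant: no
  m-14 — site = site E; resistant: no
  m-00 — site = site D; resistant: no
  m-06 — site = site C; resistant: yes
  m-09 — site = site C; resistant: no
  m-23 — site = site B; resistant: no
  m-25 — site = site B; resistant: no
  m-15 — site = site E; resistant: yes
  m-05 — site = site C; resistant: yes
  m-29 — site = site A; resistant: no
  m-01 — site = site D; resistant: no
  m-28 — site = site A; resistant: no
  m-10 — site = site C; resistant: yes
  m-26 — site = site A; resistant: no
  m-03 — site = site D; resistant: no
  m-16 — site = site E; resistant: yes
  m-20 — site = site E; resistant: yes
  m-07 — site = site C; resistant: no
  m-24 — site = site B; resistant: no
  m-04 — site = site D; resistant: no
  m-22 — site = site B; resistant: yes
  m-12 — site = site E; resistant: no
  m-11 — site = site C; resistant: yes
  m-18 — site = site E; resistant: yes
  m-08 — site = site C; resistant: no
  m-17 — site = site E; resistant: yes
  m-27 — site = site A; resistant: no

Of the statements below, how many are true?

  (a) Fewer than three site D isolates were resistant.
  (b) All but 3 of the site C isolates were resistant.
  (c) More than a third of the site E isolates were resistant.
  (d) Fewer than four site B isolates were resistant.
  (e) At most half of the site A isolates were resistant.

(a) site D: |A| = 5, |A ∩ B| = 0; needs |A ∩ B| < 3 — true.
(b) site C: |A| = 7, |A ∩ B| = 4; needs |A ∖ B| = 3 — true.
(c) site E: |A| = 9, |A ∩ B| = 6; needs |A ∩ B| / |A| > 1/3 — true.
(d) site B: |A| = 5, |A ∩ B| = 1; needs |A ∩ B| < 4 — true.
(e) site A: |A| = 7, |A ∩ B| = 0; needs |A ∩ B| ≤ |A ∖ B| — true.

5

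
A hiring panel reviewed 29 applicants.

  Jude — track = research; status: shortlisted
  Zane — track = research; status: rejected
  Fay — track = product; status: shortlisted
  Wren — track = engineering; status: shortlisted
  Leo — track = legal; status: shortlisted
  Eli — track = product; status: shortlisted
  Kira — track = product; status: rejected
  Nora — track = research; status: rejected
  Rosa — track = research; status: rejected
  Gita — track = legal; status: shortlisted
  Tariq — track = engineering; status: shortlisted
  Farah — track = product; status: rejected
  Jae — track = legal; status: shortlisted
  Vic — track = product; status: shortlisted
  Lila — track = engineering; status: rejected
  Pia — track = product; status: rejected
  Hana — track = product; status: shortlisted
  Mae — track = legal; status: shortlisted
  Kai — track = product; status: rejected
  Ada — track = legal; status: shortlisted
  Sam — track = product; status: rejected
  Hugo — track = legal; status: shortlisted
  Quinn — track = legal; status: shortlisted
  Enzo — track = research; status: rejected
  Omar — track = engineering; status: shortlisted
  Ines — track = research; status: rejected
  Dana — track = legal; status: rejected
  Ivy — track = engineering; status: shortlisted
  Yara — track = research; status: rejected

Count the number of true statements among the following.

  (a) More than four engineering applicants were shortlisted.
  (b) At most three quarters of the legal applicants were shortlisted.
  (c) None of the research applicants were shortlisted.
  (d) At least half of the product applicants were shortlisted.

0

(a) engineering: |A| = 5, |A ∩ B| = 4; needs |A ∩ B| > 4 — false.
(b) legal: |A| = 8, |A ∩ B| = 7; needs |A ∩ B| / |A| ≤ 3/4 — false.
(c) research: |A| = 7, |A ∩ B| = 1; needs A ∩ B = ∅ (|A ∩ B| = 0) — false.
(d) product: |A| = 9, |A ∩ B| = 4; needs |A ∩ B| ≥ |A ∖ B| — false.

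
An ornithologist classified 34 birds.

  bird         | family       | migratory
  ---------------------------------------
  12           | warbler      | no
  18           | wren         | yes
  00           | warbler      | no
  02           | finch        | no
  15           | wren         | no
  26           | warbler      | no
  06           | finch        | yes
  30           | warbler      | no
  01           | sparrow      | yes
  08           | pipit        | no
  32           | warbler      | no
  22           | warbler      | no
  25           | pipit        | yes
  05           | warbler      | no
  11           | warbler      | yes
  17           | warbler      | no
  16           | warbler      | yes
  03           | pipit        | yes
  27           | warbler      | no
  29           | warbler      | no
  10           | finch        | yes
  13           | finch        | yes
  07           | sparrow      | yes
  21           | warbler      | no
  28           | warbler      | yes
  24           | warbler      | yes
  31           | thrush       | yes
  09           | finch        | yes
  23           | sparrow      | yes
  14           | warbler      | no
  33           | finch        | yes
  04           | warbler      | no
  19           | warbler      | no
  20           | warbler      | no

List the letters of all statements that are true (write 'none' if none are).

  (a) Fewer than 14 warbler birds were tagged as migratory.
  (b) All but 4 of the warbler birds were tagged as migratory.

(a)

|A| = 19, |A ∩ B| = 4, |A ∖ B| = 15.
(a) |A ∩ B| < 14: holds.
(b) |A ∖ B| = 4: fails.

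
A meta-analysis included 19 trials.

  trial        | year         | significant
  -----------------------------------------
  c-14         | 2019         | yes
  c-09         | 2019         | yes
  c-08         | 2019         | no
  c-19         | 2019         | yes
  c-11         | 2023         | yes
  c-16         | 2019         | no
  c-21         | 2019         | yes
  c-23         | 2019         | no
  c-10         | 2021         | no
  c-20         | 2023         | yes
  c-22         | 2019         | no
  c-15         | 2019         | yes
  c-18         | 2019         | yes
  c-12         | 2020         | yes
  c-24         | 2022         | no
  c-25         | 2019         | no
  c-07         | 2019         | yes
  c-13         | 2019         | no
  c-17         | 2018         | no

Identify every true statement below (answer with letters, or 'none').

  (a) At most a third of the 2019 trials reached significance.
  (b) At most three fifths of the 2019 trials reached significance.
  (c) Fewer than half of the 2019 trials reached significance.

|A| = 13, |A ∩ B| = 7, |A ∖ B| = 6.
(a) |A ∩ B| / |A| ≤ 1/3: fails.
(b) |A ∩ B| / |A| ≤ 3/5: holds.
(c) |A ∩ B| < |A ∖ B|: fails.

(b)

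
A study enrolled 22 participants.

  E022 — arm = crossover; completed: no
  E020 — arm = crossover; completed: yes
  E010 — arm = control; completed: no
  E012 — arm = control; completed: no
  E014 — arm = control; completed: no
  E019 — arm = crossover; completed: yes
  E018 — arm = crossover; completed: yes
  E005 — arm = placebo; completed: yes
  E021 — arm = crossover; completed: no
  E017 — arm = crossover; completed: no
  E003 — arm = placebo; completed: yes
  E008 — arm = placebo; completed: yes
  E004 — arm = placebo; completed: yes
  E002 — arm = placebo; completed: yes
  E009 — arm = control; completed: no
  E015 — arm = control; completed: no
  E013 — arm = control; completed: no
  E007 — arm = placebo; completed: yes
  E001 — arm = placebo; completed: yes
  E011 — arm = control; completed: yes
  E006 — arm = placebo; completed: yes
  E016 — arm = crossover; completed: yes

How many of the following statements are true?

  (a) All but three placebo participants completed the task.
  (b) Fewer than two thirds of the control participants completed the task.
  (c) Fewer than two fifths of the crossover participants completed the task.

(a) placebo: |A| = 8, |A ∩ B| = 8; needs |A ∖ B| = 3 — false.
(b) control: |A| = 7, |A ∩ B| = 1; needs |A ∩ B| / |A| < 2/3 — true.
(c) crossover: |A| = 7, |A ∩ B| = 4; needs |A ∩ B| / |A| < 2/5 — false.

1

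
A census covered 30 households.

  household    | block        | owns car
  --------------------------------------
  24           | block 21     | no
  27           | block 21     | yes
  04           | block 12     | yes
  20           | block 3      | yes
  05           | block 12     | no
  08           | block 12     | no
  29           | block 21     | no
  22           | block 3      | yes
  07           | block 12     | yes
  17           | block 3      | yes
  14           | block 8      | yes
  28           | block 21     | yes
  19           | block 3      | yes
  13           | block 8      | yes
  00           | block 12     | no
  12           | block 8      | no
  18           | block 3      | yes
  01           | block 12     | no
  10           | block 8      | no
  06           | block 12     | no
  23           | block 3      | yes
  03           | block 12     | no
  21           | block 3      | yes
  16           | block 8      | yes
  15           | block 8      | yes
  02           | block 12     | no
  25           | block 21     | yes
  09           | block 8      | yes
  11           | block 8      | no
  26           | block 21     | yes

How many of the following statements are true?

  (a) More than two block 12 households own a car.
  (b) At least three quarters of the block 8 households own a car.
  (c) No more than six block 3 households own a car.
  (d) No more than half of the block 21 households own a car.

(a) block 12: |A| = 9, |A ∩ B| = 2; needs |A ∩ B| > 2 — false.
(b) block 8: |A| = 8, |A ∩ B| = 5; needs |A ∩ B| / |A| ≥ 3/4 — false.
(c) block 3: |A| = 7, |A ∩ B| = 7; needs |A ∩ B| ≤ 6 — false.
(d) block 21: |A| = 6, |A ∩ B| = 4; needs |A ∩ B| ≤ |A ∖ B| — false.

0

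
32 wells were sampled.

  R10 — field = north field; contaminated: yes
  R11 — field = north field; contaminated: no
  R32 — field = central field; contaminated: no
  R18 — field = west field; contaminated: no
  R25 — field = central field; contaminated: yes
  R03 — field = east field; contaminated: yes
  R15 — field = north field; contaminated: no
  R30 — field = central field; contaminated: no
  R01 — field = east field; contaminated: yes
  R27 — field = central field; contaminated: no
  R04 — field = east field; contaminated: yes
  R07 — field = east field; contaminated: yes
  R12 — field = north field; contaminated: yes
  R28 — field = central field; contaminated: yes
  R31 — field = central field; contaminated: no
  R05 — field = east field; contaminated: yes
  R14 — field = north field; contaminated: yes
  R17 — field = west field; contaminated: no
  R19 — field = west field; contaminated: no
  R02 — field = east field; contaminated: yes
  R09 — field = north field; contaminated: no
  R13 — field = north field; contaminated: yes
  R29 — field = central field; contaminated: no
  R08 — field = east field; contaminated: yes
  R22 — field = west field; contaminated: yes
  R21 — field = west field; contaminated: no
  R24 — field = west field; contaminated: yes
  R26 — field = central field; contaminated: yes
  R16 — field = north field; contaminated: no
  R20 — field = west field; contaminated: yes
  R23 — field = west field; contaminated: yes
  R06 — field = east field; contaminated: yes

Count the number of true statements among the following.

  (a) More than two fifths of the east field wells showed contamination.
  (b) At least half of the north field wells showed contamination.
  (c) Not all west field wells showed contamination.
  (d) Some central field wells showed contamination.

4

(a) east field: |A| = 8, |A ∩ B| = 8; needs |A ∩ B| / |A| > 2/5 — true.
(b) north field: |A| = 8, |A ∩ B| = 4; needs |A ∩ B| ≥ |A ∖ B| — true.
(c) west field: |A| = 8, |A ∩ B| = 4; needs A ⊄ B (|A ∖ B| ≥ 1) — true.
(d) central field: |A| = 8, |A ∩ B| = 3; needs A ∩ B ≠ ∅ (|A ∩ B| ≥ 1) — true.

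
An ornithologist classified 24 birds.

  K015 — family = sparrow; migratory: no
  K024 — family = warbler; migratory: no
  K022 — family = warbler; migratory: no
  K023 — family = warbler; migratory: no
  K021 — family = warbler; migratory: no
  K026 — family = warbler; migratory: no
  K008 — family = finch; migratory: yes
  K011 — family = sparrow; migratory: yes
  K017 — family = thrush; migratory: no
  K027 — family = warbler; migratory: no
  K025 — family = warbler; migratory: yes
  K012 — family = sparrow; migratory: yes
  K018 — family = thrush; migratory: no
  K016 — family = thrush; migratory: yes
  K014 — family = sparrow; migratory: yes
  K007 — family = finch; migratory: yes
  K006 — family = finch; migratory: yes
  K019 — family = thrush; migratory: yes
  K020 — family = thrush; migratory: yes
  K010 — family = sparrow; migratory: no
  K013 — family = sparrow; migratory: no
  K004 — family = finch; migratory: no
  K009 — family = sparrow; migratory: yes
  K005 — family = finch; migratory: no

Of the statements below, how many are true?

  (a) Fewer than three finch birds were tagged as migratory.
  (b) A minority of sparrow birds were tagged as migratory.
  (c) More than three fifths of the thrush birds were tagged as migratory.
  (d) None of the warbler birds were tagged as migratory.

0

(a) finch: |A| = 5, |A ∩ B| = 3; needs |A ∩ B| < 3 — false.
(b) sparrow: |A| = 7, |A ∩ B| = 4; needs |A ∩ B| < |A ∖ B| — false.
(c) thrush: |A| = 5, |A ∩ B| = 3; needs |A ∩ B| / |A| > 3/5 — false.
(d) warbler: |A| = 7, |A ∩ B| = 1; needs A ∩ B = ∅ (|A ∩ B| = 0) — false.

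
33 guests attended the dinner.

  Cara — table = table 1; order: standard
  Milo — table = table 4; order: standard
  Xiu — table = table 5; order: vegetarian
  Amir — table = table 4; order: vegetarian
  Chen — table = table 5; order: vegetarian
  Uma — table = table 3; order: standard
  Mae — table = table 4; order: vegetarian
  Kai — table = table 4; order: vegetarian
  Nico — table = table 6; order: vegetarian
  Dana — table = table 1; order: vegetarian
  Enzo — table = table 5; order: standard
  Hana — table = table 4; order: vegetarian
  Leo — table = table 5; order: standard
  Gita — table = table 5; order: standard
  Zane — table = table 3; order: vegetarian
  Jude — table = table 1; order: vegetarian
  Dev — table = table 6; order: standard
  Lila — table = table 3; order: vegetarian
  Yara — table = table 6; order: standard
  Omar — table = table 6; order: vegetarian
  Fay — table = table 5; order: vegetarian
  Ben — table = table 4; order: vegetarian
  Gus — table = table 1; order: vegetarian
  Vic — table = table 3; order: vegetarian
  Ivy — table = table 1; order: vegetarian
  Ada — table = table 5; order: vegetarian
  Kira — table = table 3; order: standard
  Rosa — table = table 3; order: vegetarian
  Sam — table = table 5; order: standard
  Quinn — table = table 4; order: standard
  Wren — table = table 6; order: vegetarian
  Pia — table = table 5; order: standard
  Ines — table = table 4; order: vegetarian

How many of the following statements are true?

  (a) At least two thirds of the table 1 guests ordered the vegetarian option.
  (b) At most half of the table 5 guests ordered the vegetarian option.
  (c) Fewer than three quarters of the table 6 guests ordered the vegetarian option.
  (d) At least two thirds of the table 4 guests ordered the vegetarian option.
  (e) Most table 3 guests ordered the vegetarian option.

5

(a) table 1: |A| = 5, |A ∩ B| = 4; needs |A ∩ B| / |A| ≥ 2/3 — true.
(b) table 5: |A| = 9, |A ∩ B| = 4; needs |A ∩ B| ≤ |A ∖ B| — true.
(c) table 6: |A| = 5, |A ∩ B| = 3; needs |A ∩ B| / |A| < 3/4 — true.
(d) table 4: |A| = 8, |A ∩ B| = 6; needs |A ∩ B| / |A| ≥ 2/3 — true.
(e) table 3: |A| = 6, |A ∩ B| = 4; needs |A ∩ B| > |A ∖ B| — true.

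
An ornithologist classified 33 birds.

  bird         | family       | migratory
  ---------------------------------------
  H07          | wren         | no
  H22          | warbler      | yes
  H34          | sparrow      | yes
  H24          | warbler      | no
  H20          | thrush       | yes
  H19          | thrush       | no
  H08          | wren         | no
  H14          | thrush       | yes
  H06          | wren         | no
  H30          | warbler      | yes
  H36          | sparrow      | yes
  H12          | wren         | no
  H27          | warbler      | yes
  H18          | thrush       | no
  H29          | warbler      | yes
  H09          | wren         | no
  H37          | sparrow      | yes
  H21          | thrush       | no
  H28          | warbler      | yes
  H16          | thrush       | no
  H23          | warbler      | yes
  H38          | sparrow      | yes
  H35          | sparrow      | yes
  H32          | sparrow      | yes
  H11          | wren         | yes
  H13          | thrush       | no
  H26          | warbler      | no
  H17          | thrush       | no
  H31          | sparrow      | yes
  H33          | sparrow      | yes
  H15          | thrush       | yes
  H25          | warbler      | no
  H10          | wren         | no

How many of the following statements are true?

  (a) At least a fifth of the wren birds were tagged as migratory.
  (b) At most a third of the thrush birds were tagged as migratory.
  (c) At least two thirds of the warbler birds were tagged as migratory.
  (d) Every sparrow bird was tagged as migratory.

3

(a) wren: |A| = 7, |A ∩ B| = 1; needs |A ∩ B| / |A| ≥ 1/5 — false.
(b) thrush: |A| = 9, |A ∩ B| = 3; needs |A ∩ B| / |A| ≤ 1/3 — true.
(c) warbler: |A| = 9, |A ∩ B| = 6; needs |A ∩ B| / |A| ≥ 2/3 — true.
(d) sparrow: |A| = 8, |A ∩ B| = 8; needs A ⊆ B, i.e. every element of A is in B (|A ∖ B| = 0) — true.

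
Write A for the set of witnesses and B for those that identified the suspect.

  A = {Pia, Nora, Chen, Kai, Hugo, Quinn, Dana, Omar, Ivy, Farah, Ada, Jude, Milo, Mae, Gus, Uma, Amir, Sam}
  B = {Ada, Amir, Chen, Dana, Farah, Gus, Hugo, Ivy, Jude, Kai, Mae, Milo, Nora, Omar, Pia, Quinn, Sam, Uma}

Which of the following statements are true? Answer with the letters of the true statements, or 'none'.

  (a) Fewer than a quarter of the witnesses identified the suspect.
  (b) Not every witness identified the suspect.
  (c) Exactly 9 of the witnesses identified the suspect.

none

|A| = 18, |A ∩ B| = 18, |A ∖ B| = 0.
(a) |A ∩ B| / |A| < 1/4: fails.
(b) A ⊄ B (|A ∖ B| ≥ 1): fails.
(c) |A ∩ B| = 9: fails.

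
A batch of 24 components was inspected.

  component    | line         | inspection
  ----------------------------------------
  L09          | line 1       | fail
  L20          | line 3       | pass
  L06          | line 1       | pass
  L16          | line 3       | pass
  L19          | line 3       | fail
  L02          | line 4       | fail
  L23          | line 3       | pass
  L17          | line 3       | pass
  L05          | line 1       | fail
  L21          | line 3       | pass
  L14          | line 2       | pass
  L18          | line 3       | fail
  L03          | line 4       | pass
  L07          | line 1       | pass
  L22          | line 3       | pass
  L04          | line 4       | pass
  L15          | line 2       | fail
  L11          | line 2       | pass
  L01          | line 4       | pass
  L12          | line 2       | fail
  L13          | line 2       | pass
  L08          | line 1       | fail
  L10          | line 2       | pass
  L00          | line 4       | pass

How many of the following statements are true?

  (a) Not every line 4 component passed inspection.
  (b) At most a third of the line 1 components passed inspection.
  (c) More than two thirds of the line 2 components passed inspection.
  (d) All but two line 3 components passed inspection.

(a) line 4: |A| = 5, |A ∩ B| = 4; needs A ⊄ B (|A ∖ B| ≥ 1) — true.
(b) line 1: |A| = 5, |A ∩ B| = 2; needs |A ∩ B| / |A| ≤ 1/3 — false.
(c) line 2: |A| = 6, |A ∩ B| = 4; needs |A ∩ B| / |A| > 2/3 — false.
(d) line 3: |A| = 8, |A ∩ B| = 6; needs |A ∖ B| = 2 — true.

2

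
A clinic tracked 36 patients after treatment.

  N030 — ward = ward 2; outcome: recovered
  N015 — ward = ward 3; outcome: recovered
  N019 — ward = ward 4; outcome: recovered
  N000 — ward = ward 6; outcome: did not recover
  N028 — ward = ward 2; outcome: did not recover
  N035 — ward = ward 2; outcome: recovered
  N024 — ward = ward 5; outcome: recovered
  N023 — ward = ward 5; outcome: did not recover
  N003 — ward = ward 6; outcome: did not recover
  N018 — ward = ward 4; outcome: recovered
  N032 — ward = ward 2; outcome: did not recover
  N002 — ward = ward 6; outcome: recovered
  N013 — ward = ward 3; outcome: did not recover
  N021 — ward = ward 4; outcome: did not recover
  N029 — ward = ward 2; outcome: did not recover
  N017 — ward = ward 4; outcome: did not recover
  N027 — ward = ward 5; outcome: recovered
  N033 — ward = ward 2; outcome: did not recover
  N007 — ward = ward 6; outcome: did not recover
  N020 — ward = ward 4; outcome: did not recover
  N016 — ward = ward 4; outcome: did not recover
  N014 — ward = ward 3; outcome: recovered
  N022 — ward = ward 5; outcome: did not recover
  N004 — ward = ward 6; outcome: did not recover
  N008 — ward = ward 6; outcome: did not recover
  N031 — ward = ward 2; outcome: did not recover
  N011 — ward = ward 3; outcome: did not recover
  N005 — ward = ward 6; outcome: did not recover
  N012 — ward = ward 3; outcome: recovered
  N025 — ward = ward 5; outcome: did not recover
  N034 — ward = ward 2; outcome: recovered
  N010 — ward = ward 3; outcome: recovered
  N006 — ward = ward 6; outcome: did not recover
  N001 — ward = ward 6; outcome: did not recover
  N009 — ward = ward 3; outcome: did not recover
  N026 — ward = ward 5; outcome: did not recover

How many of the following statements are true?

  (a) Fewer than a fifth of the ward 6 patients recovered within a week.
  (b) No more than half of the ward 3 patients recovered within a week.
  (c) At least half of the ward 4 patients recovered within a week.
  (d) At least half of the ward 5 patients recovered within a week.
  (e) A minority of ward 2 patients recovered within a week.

(a) ward 6: |A| = 9, |A ∩ B| = 1; needs |A ∩ B| / |A| < 1/5 — true.
(b) ward 3: |A| = 7, |A ∩ B| = 4; needs |A ∩ B| ≤ |A ∖ B| — false.
(c) ward 4: |A| = 6, |A ∩ B| = 2; needs |A ∩ B| ≥ |A ∖ B| — false.
(d) ward 5: |A| = 6, |A ∩ B| = 2; needs |A ∩ B| ≥ |A ∖ B| — false.
(e) ward 2: |A| = 8, |A ∩ B| = 3; needs |A ∩ B| < |A ∖ B| — true.

2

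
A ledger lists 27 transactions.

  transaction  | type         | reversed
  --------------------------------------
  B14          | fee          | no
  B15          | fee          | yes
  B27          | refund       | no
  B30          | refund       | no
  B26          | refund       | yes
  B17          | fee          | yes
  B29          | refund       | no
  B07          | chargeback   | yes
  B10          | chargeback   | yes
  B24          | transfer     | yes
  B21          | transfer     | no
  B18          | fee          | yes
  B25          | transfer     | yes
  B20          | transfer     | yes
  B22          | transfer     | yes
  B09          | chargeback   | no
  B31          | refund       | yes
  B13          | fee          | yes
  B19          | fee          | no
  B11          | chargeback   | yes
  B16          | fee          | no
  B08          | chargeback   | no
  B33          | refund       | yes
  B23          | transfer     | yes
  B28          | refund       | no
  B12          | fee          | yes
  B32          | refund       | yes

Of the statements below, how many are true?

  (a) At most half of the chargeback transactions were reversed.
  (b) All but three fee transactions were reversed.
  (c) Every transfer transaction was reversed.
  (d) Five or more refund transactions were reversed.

(a) chargeback: |A| = 5, |A ∩ B| = 3; needs |A ∩ B| ≤ |A ∖ B| — false.
(b) fee: |A| = 8, |A ∩ B| = 5; needs |A ∖ B| = 3 — true.
(c) transfer: |A| = 6, |A ∩ B| = 5; needs A ⊆ B, i.e. every element of A is in B (|A ∖ B| = 0) — false.
(d) refund: |A| = 8, |A ∩ B| = 4; needs |A ∩ B| ≥ 5 — false.

1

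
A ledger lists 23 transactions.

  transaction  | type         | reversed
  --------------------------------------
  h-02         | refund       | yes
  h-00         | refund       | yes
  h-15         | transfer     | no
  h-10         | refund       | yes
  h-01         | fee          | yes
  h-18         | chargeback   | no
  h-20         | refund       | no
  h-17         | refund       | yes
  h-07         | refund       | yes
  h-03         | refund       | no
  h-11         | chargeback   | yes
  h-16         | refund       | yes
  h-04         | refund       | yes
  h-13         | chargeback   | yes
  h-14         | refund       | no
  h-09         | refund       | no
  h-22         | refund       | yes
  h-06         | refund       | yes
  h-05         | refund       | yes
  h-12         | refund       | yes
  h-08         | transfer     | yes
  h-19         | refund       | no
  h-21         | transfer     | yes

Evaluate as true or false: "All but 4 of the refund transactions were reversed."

'All but 4 of the refund transactions were reversed' holds iff |A ∖ B| = 4.
|A| = 16, |A ∩ B| = 11, |A ∖ B| = 5.
|A ∖ B| = 5, so the statement is false.

False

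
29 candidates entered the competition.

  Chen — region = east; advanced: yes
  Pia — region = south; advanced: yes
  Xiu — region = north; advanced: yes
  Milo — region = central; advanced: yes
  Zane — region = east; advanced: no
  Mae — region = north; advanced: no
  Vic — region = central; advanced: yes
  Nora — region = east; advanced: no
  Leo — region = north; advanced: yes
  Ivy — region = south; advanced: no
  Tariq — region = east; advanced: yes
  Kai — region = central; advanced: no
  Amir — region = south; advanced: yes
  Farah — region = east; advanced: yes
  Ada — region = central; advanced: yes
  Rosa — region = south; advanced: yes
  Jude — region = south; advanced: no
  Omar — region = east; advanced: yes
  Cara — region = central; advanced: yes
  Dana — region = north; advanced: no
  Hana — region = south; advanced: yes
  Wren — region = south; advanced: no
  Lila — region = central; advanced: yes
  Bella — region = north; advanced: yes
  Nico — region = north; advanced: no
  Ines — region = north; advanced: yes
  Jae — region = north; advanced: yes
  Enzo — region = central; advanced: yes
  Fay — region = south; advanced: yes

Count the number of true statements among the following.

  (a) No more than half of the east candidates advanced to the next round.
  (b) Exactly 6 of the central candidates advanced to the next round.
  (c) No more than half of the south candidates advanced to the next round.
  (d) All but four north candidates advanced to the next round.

1

(a) east: |A| = 6, |A ∩ B| = 4; needs |A ∩ B| ≤ |A ∖ B| — false.
(b) central: |A| = 7, |A ∩ B| = 6; needs |A ∩ B| = 6 — true.
(c) south: |A| = 8, |A ∩ B| = 5; needs |A ∩ B| ≤ |A ∖ B| — false.
(d) north: |A| = 8, |A ∩ B| = 5; needs |A ∖ B| = 4 — false.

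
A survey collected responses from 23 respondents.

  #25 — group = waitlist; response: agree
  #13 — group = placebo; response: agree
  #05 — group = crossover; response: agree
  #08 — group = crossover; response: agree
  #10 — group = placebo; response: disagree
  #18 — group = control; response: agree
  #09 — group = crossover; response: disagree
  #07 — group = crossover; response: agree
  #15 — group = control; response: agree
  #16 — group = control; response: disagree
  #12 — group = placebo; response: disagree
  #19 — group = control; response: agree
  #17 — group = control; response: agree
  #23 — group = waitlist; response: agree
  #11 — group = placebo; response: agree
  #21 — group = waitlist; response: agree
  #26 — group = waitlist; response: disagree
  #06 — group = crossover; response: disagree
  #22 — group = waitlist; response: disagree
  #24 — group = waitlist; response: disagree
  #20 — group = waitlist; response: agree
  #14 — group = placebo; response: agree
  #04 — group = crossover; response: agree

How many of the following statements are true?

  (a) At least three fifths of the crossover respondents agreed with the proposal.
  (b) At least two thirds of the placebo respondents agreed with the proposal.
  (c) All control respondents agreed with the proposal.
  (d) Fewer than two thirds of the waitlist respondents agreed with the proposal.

2

(a) crossover: |A| = 6, |A ∩ B| = 4; needs |A ∩ B| / |A| ≥ 3/5 — true.
(b) placebo: |A| = 5, |A ∩ B| = 3; needs |A ∩ B| / |A| ≥ 2/3 — false.
(c) control: |A| = 5, |A ∩ B| = 4; needs A ⊆ B, i.e. every element of A is in B (|A ∖ B| = 0) — false.
(d) waitlist: |A| = 7, |A ∩ B| = 4; needs |A ∩ B| / |A| < 2/3 — true.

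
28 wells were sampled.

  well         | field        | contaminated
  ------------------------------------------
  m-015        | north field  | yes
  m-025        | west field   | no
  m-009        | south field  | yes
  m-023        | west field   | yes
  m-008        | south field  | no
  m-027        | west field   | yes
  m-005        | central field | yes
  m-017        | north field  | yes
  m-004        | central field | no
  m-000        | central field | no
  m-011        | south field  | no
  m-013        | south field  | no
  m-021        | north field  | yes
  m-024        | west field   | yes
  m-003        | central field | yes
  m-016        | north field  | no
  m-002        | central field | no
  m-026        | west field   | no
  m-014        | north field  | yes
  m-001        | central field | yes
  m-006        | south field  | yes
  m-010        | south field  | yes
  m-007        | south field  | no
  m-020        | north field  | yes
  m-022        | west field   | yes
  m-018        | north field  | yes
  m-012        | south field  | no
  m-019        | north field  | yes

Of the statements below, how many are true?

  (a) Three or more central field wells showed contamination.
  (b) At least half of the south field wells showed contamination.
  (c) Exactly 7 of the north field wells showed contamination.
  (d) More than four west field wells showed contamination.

(a) central field: |A| = 6, |A ∩ B| = 3; needs |A ∩ B| ≥ 3 — true.
(b) south field: |A| = 8, |A ∩ B| = 3; needs |A ∩ B| ≥ |A ∖ B| — false.
(c) north field: |A| = 8, |A ∩ B| = 7; needs |A ∩ B| = 7 — true.
(d) west field: |A| = 6, |A ∩ B| = 4; needs |A ∩ B| > 4 — false.

2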